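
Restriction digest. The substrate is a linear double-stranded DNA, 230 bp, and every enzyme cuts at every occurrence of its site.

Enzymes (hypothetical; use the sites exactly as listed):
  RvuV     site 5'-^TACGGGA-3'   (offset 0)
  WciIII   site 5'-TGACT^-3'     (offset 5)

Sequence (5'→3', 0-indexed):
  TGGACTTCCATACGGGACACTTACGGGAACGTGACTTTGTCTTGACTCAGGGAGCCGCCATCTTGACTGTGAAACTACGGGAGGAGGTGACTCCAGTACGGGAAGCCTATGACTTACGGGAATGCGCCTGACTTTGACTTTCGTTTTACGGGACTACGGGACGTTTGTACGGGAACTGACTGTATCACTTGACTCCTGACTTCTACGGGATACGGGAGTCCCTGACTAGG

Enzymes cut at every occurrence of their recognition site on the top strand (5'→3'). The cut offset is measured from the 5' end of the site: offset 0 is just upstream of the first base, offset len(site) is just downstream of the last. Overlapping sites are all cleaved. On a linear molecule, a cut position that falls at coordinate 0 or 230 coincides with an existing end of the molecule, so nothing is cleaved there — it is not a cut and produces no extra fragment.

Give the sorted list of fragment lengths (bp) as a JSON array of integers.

[2,3,4,6,7,7,7,7,8,10,11,11,13,13,14,15,17,17,18,19,21]

Per-enzyme occurrences:
  RvuV (TACGGGA, off=0): starts [10, 21, 75, 96, 114, 146, 154, 167, 203, 210] → cuts [10, 21, 75, 96, 114, 146, 154, 167, 203, 210]
  WciIII (TGACT, off=5): starts [31, 42, 63, 87, 109, 128, 134, 176, 189, 196, 222] → cuts [36, 47, 68, 92, 114, 133, 139, 181, 194, 201, 227]

All cut coordinates (distinct, sorted): [10, 21, 36, 47, 68, 75, 92, 96, 114, 133, 139, 146, 154, 167, 181, 194, 201, 203, 210, 227]

Fragments:
  [0,10): 10 bp
  [10,21): 11 bp
  [21,36): 15 bp
  [36,47): 11 bp
  [47,68): 21 bp
  [68,75): 7 bp
  [75,92): 17 bp
  [92,96): 4 bp
  [96,114): 18 bp
  [114,133): 19 bp
  [133,139): 6 bp
  [139,146): 7 bp
  [146,154): 8 bp
  [154,167): 13 bp
  [167,181): 14 bp
  [181,194): 13 bp
  [194,201): 7 bp
  [201,203): 2 bp
  [203,210): 7 bp
  [210,227): 17 bp
  [227,230): 3 bp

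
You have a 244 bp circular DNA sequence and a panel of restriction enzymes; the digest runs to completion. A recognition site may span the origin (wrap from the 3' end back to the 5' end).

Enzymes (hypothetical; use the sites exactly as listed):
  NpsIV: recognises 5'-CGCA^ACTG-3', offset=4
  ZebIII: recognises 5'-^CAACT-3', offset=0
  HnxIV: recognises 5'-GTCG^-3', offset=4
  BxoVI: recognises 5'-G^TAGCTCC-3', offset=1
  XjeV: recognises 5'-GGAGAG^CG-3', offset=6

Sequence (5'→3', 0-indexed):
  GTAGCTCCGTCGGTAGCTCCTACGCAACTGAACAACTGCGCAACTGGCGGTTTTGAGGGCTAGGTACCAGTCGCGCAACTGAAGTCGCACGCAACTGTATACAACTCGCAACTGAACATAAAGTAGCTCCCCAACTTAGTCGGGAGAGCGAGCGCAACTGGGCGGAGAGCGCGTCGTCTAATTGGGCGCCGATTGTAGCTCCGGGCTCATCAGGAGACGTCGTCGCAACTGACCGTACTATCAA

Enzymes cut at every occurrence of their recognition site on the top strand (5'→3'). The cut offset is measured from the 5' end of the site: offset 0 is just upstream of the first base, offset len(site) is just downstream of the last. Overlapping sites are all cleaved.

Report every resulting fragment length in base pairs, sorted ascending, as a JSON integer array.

[1,2,2,2,2,2,2,2,2,3,4,6,6,6,7,7,8,8,8,10,11,11,11,13,13,18,19,27,31]

Scan for sites:
  NpsIV CGCAACTG/4: at [22, 38, 73, 89, 106, 152, 223] ⇒ [26, 42, 77, 93, 110, 156, 227]
  ZebIII CAACT/0: at [24, 32, 40, 75, 91, 101, 108, 131, 154, 225] ⇒ [24, 32, 40, 75, 91, 101, 108, 131, 154, 225]
  HnxIV GTCG/4: at [8, 69, 83, 138, 172, 218, 221] ⇒ [12, 73, 87, 142, 176, 222, 225]
  BxoVI GTAGCTCC/1: at [0, 12, 122, 194] ⇒ [1, 13, 123, 195]
  XjeV GGAGAGCG/6: at [142, 163] ⇒ [148, 169]

Pooled cuts: [1, 12, 13, 24, 26, 32, 40, 42, 73, 75, 77, 87, 91, 93, 101, 108, 110, 123, 131, 142, 148, 154, 156, 169, 176, 195, 222, 225, 227]

Fragment lengths:
  1→12: 11 bp
  12→13: 1 bp
  13→24: 11 bp
  24→26: 2 bp
  26→32: 6 bp
  32→40: 8 bp
  40→42: 2 bp
  42→73: 31 bp
  73→75: 2 bp
  75→77: 2 bp
  77→87: 10 bp
  87→91: 4 bp
  91→93: 2 bp
  93→101: 8 bp
  101→108: 7 bp
  108→110: 2 bp
  110→123: 13 bp
  123→131: 8 bp
  131→142: 11 bp
  142→148: 6 bp
  148→154: 6 bp
  154→156: 2 bp
  156→169: 13 bp
  169→176: 7 bp
  176→195: 19 bp
  195→222: 27 bp
  222→225: 3 bp
  225→227: 2 bp
  227→1 (wrap): 244-227+1 = 18 bp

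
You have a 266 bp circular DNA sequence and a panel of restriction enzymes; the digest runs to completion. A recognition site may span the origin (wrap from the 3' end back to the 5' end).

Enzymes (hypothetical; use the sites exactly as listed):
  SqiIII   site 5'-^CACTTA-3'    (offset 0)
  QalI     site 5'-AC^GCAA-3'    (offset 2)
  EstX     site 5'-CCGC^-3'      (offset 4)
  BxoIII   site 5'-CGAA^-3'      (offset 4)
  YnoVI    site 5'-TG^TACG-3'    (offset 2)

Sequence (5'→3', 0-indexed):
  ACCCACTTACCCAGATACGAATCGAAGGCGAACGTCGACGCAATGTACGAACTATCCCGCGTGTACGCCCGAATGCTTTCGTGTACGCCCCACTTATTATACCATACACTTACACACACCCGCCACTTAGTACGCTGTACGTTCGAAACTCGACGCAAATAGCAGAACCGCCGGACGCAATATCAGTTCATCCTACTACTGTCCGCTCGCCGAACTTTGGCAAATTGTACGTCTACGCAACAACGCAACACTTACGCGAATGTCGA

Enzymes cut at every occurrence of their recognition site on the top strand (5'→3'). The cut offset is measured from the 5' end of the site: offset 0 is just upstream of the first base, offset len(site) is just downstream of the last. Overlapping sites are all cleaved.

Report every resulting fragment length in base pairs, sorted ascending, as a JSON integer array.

Per-enzyme occurrences:
  SqiIII CACTTA/0: at [3, 90, 106, 123, 248] ⇒ [3, 90, 106, 123, 248]
  QalI ACGCAA/2: at [37, 152, 174, 234, 242] ⇒ [39, 154, 176, 236, 244]
  EstX CCGC/4: at [56, 119, 167, 202] ⇒ [60, 123, 171, 206]
  BxoIII CGAA/4: at [17, 22, 28, 47, 69, 143, 210, 256, 263] ⇒ [1, 21, 26, 32, 51, 73, 147, 214, 260]
  YnoVI TGTACG/2: at [43, 61, 81, 135, 225] ⇒ [45, 63, 83, 137, 227]

Pooled cuts: [1, 3, 21, 26, 32, 39, 45, 51, 60, 63, 73, 83, 90, 106, 123, 137, 147, 154, 171, 176, 206, 214, 227, 236, 244, 248, 260]

Fragment lengths:
  1→3: 2 bp
  3→21: 18 bp
  21→26: 5 bp
  26→32: 6 bp
  32→39: 7 bp
  39→45: 6 bp
  45→51: 6 bp
  51→60: 9 bp
  60→63: 3 bp
  63→73: 10 bp
  73→83: 10 bp
  83→90: 7 bp
  90→106: 16 bp
  106→123: 17 bp
  123→137: 14 bp
  137→147: 10 bp
  147→154: 7 bp
  154→171: 17 bp
  171→176: 5 bp
  176→206: 30 bp
  206→214: 8 bp
  214→227: 13 bp
  227→236: 9 bp
  236→244: 8 bp
  244→248: 4 bp
  248→260: 12 bp
  260→1 (wrap): 266-260+1 = 7 bp

[2,3,4,5,5,6,6,6,7,7,7,7,8,8,9,9,10,10,10,12,13,14,16,17,17,18,30]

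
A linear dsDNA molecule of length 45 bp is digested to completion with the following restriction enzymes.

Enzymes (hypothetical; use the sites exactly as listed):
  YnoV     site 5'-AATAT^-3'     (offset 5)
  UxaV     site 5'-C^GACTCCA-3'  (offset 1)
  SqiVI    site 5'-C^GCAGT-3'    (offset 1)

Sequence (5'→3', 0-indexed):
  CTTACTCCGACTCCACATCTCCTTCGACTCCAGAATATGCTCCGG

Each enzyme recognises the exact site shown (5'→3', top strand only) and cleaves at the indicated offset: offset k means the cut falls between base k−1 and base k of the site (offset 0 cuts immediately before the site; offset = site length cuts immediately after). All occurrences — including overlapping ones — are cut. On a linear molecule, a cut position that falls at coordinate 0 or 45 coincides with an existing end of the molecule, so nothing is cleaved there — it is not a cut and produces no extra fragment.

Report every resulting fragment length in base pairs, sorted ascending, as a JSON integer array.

[7,8,13,17]

Site scan:
  YnoV AATAT/5: at [33] ⇒ [38]
  UxaV CGACTCCA/1: at [7, 24] ⇒ [8, 25]
  SqiVI (CGCAGT, off=1): no sites

Pooled cuts: [8, 25, 38]

Fragment lengths:
  [0,8): 8 bp
  [8,25): 17 bp
  [25,38): 13 bp
  [38,45): 7 bp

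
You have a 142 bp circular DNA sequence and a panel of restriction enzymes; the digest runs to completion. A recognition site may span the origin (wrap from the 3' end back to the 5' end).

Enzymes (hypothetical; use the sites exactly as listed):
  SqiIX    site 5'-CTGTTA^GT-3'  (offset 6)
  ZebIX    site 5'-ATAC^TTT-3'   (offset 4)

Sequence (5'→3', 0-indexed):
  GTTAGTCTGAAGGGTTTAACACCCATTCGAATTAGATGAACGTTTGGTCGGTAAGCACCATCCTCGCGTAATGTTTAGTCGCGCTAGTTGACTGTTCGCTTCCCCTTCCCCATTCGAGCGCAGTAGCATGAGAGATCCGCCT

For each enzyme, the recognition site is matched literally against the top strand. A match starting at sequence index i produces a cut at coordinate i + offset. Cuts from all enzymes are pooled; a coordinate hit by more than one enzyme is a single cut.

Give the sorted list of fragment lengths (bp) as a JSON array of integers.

[142]

Per-enzyme occurrences:
  SqiIX (CTGTTAGT, off=6): starts [140] → cuts [4]
  ZebIX (ATACTTT, off=4): no sites

Pooled cuts: [4]

Fragment lengths:
  4→4 (wrap): 142-4+4 = 142 bp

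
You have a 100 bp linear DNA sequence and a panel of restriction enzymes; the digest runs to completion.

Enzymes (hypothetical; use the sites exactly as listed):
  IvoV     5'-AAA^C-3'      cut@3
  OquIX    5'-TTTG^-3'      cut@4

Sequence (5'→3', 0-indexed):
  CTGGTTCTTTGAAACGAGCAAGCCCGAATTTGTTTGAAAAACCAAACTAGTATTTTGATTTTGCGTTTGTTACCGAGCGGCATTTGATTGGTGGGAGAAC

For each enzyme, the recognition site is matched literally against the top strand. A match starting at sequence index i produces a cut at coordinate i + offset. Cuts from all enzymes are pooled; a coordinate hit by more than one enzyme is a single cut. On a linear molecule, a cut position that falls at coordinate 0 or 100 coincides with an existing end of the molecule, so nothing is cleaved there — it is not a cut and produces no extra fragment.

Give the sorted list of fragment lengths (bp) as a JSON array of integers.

[3,4,5,5,6,6,11,11,14,17,18]

Site scan:
  IvoV AAAC/3: at [11, 38, 43] ⇒ [14, 41, 46]
  OquIX TTTG/4: at [7, 28, 32, 53, 59, 65, 82] ⇒ [11, 32, 36, 57, 63, 69, 86]

All cut coordinates (distinct, sorted): [11, 14, 32, 36, 41, 46, 57, 63, 69, 86]

Fragments:
  [0,11): 11 bp
  [11,14): 3 bp
  [14,32): 18 bp
  [32,36): 4 bp
  [36,41): 5 bp
  [41,46): 5 bp
  [46,57): 11 bp
  [57,63): 6 bp
  [63,69): 6 bp
  [69,86): 17 bp
  [86,100): 14 bp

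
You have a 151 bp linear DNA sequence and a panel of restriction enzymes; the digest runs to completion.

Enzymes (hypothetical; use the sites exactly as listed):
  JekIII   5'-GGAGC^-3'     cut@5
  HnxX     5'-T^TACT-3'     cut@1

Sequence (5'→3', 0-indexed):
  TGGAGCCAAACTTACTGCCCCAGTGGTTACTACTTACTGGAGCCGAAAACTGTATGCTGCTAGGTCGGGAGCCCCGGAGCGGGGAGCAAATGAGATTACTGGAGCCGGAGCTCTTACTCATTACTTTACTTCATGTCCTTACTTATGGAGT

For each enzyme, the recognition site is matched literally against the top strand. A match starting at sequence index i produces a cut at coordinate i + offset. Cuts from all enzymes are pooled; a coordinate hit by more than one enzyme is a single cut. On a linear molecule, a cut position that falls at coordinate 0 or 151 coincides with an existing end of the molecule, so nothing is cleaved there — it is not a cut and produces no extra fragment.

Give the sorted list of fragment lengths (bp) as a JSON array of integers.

[3,5,6,6,6,7,7,7,8,9,9,9,12,13,15,29]

Scan for sites:
  JekIII (GGAGC, off=5): starts [1, 38, 67, 75, 82, 100, 106] → cuts [6, 43, 72, 80, 87, 105, 111]
  HnxX (TTACT, off=1): starts [11, 26, 33, 95, 113, 120, 125, 138] → cuts [12, 27, 34, 96, 114, 121, 126, 139]

Pooled cuts: [6, 12, 27, 34, 43, 72, 80, 87, 96, 105, 111, 114, 121, 126, 139]

Fragments:
  [0,6): 6 bp
  [6,12): 6 bp
  [12,27): 15 bp
  [27,34): 7 bp
  [34,43): 9 bp
  [43,72): 29 bp
  [72,80): 8 bp
  [80,87): 7 bp
  [87,96): 9 bp
  [96,105): 9 bp
  [105,111): 6 bp
  [111,114): 3 bp
  [114,121): 7 bp
  [121,126): 5 bp
  [126,139): 13 bp
  [139,151): 12 bp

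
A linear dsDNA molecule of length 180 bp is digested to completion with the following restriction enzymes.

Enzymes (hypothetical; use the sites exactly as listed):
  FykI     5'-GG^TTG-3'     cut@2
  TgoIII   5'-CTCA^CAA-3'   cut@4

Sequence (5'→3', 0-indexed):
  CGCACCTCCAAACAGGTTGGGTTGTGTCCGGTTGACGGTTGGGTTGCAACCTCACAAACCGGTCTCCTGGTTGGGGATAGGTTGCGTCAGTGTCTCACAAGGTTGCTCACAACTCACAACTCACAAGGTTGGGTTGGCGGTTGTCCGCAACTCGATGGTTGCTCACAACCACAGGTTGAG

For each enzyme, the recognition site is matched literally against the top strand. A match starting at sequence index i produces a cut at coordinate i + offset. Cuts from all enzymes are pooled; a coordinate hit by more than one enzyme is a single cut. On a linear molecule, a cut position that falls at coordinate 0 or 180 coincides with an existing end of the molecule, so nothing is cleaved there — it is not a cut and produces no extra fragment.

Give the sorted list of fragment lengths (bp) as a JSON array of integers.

[5,5,5,5,5,5,7,7,7,7,7,7,10,10,11,11,16,16,16,18]

Site scan:
  FykI GGTTG/2: at [14, 19, 29, 36, 41, 68, 79, 100, 126, 131, 138, 156, 173] ⇒ [16, 21, 31, 38, 43, 70, 81, 102, 128, 133, 140, 158, 175]
  TgoIII CTCACAA/4: at [50, 93, 105, 112, 119, 161] ⇒ [54, 97, 109, 116, 123, 165]

All cut coordinates (distinct, sorted): [16, 21, 31, 38, 43, 54, 70, 81, 97, 102, 109, 116, 123, 128, 133, 140, 158, 165, 175]

Fragment lengths:
  [0,16): 16 bp
  [16,21): 5 bp
  [21,31): 10 bp
  [31,38): 7 bp
  [38,43): 5 bp
  [43,54): 11 bp
  [54,70): 16 bp
  [70,81): 11 bp
  [81,97): 16 bp
  [97,102): 5 bp
  [102,109): 7 bp
  [109,116): 7 bp
  [116,123): 7 bp
  [123,128): 5 bp
  [128,133): 5 bp
  [133,140): 7 bp
  [140,158): 18 bp
  [158,165): 7 bp
  [165,175): 10 bp
  [175,180): 5 bp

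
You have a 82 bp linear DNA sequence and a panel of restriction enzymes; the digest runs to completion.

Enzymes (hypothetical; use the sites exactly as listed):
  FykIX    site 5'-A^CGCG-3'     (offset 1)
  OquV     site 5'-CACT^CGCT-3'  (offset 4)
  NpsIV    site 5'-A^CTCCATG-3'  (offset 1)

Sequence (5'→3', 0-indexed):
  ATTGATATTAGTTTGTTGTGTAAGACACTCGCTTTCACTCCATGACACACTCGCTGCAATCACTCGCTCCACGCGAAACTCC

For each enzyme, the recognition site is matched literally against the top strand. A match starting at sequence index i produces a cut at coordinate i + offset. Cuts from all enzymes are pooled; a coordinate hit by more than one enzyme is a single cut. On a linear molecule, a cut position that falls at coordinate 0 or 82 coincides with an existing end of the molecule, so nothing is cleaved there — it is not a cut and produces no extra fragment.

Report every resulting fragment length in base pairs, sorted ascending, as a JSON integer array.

[7,8,11,13,14,29]

Per-enzyme occurrences:
  FykIX (ACGCG, off=1): starts [70] → cuts [71]
  OquV (CACTCGCT, off=4): starts [25, 47, 60] → cuts [29, 51, 64]
  NpsIV (ACTCCATG, off=1): starts [36] → cuts [37]

All cut coordinates (distinct, sorted): [29, 37, 51, 64, 71]

Fragments:
  [0,29): 29 bp
  [29,37): 8 bp
  [37,51): 14 bp
  [51,64): 13 bp
  [64,71): 7 bp
  [71,82): 11 bp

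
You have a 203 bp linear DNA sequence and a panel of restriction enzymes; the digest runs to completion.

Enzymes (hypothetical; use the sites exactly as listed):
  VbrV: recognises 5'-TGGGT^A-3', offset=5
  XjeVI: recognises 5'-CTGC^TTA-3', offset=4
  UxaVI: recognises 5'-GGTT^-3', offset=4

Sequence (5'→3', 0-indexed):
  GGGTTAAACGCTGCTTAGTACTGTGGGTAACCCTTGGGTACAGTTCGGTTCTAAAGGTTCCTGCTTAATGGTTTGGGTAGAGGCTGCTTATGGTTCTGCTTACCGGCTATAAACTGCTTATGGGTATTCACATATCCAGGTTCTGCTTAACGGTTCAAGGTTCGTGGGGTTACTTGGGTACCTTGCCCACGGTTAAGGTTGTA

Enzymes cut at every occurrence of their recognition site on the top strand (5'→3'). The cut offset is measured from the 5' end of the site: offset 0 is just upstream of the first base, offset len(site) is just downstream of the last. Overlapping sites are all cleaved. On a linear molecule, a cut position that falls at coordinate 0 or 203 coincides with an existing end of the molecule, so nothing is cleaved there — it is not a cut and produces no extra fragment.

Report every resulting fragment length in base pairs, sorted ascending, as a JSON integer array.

Site scan:
  VbrV (TGGGTA, off=5): starts [23, 34, 73, 120, 174] → cuts [28, 39, 78, 125, 179]
  XjeVI (CTGCTTA, off=4): starts [10, 60, 83, 95, 113, 142] → cuts [14, 64, 87, 99, 117, 146]
  UxaVI (GGTT, off=4): starts [1, 46, 55, 69, 91, 138, 151, 158, 167, 190, 196] → cuts [5, 50, 59, 73, 95, 142, 155, 162, 171, 194, 200]

Pooled cuts: [5, 14, 28, 39, 50, 59, 64, 73, 78, 87, 95, 99, 117, 125, 142, 146, 155, 162, 171, 179, 194, 200]

Fragments:
  [0,5): 5 bp
  [5,14): 9 bp
  [14,28): 14 bp
  [28,39): 11 bp
  [39,50): 11 bp
  [50,59): 9 bp
  [59,64): 5 bp
  [64,73): 9 bp
  [73,78): 5 bp
  [78,87): 9 bp
  [87,95): 8 bp
  [95,99): 4 bp
  [99,117): 18 bp
  [117,125): 8 bp
  [125,142): 17 bp
  [142,146): 4 bp
  [146,155): 9 bp
  [155,162): 7 bp
  [162,171): 9 bp
  [171,179): 8 bp
  [179,194): 15 bp
  [194,200): 6 bp
  [200,203): 3 bp

[3,4,4,5,5,5,6,7,8,8,8,9,9,9,9,9,9,11,11,14,15,17,18]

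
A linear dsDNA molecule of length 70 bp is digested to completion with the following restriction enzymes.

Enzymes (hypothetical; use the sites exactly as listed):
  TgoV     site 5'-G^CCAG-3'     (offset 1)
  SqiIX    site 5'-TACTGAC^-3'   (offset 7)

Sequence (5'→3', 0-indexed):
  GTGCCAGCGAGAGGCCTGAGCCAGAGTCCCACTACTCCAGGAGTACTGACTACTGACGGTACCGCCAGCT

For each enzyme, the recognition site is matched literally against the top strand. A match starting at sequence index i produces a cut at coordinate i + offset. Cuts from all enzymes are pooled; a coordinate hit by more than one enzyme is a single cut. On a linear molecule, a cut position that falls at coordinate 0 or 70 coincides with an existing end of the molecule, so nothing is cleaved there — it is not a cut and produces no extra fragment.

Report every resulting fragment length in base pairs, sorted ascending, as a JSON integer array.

Per-enzyme occurrences:
  TgoV (GCCAG, off=1): starts [2, 19, 63] → cuts [3, 20, 64]
  SqiIX (TACTGAC, off=7): starts [43, 50] → cuts [50, 57]

Pooled cuts: [3, 20, 50, 57, 64]

Fragment lengths:
  [0,3): 3 bp
  [3,20): 17 bp
  [20,50): 30 bp
  [50,57): 7 bp
  [57,64): 7 bp
  [64,70): 6 bp

[3,6,7,7,17,30]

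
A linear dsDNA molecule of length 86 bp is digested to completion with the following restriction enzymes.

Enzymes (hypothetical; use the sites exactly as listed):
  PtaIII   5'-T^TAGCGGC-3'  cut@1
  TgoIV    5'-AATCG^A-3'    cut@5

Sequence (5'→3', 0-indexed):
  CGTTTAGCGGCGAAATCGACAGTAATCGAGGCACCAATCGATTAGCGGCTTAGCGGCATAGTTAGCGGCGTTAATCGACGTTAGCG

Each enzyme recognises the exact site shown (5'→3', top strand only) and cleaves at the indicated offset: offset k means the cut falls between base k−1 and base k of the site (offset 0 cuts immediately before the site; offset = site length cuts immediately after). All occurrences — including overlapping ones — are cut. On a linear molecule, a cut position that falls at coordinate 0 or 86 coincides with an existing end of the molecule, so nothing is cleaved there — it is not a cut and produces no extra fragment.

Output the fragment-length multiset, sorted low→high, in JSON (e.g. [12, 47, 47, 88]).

Per-enzyme occurrences:
  PtaIII (TTAGCGGC, off=1): starts [3, 41, 49, 61] → cuts [4, 42, 50, 62]
  TgoIV (AATCGA, off=5): starts [13, 23, 35, 72] → cuts [18, 28, 40, 77]

Pooled cuts: [4, 18, 28, 40, 42, 50, 62, 77]

Fragments:
  [0,4): 4 bp
  [4,18): 14 bp
  [18,28): 10 bp
  [28,40): 12 bp
  [40,42): 2 bp
  [42,50): 8 bp
  [50,62): 12 bp
  [62,77): 15 bp
  [77,86): 9 bp

[2,4,8,9,10,12,12,14,15]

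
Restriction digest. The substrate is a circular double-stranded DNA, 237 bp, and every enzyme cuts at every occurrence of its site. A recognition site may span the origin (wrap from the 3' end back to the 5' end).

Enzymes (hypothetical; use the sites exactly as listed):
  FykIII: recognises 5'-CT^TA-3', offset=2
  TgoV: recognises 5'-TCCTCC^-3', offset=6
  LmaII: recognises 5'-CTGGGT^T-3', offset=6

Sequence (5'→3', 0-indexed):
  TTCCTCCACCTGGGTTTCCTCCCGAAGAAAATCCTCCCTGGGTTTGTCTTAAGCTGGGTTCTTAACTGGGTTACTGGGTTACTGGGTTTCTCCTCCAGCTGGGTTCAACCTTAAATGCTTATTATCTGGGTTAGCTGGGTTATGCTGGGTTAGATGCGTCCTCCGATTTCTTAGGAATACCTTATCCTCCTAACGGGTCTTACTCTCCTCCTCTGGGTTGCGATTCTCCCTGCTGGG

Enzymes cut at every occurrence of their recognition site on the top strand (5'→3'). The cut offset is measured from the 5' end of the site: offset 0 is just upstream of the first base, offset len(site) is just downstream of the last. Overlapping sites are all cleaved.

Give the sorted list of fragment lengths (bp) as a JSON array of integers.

Site scan:
  FykIII (CTTA, off=2): starts [47, 60, 109, 117, 169, 180, 198] → cuts [49, 62, 111, 119, 171, 182, 200]
  TgoV (TCCTCC, off=6): starts [1, 16, 31, 90, 158, 184, 205] → cuts [7, 22, 37, 96, 164, 190, 211]
  LmaII (CTGGGTT, off=6): starts [9, 37, 53, 65, 73, 81, 98, 125, 134, 144, 212, 232] → cuts [1, 15, 43, 59, 71, 79, 87, 104, 131, 140, 150, 218]

Pooled cuts: [1, 7, 15, 22, 37, 43, 49, 59, 62, 71, 79, 87, 96, 104, 111, 119, 131, 140, 150, 164, 171, 182, 190, 200, 211, 218]

Fragment lengths:
  1→7: 6 bp
  7→15: 8 bp
  15→22: 7 bp
  22→37: 15 bp
  37→43: 6 bp
  43→49: 6 bp
  49→59: 10 bp
  59→62: 3 bp
  62→71: 9 bp
  71→79: 8 bp
  79→87: 8 bp
  87→96: 9 bp
  96→104: 8 bp
  104→111: 7 bp
  111→119: 8 bp
  119→131: 12 bp
  131→140: 9 bp
  140→150: 10 bp
  150→164: 14 bp
  164→171: 7 bp
  171→182: 11 bp
  182→190: 8 bp
  190→200: 10 bp
  200→211: 11 bp
  211→218: 7 bp
  218→1 (wrap): 237-218+1 = 20 bp

[3,6,6,6,7,7,7,7,8,8,8,8,8,8,9,9,9,10,10,10,11,11,12,14,15,20]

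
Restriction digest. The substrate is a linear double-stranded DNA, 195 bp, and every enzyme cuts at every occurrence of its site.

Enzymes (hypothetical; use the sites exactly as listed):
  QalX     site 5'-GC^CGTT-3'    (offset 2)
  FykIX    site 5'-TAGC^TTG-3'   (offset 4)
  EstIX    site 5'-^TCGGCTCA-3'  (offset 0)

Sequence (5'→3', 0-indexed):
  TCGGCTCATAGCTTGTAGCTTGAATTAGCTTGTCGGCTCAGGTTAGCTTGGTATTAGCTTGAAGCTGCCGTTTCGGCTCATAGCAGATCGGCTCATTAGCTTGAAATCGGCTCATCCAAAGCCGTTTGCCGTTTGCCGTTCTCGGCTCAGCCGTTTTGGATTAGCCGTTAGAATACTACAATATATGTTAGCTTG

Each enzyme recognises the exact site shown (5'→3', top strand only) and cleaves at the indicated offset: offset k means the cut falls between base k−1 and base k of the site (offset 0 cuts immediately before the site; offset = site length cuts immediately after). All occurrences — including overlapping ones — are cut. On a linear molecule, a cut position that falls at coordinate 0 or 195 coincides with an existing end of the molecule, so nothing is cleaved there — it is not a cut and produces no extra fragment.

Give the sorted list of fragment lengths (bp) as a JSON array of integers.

[3,3,4,5,6,7,7,7,10,10,10,11,12,13,14,15,15,16,27]

Per-enzyme occurrences:
  QalX GCCGTT/2: at [66, 120, 127, 134, 149, 163] ⇒ [68, 122, 129, 136, 151, 165]
  FykIX TAGCTTG/4: at [8, 15, 25, 43, 54, 96, 188] ⇒ [12, 19, 29, 47, 58, 100, 192]
  EstIX TCGGCTCA/0: at [0, 32, 72, 87, 106, 141] ⇒ [32, 72, 87, 106, 141] (position 0 is a terminus of the linear molecule — no cut)

All cut coordinates (distinct, sorted): [12, 19, 29, 32, 47, 58, 68, 72, 87, 100, 106, 122, 129, 136, 141, 151, 165, 192]

Fragments:
  [0,12): 12 bp
  [12,19): 7 bp
  [19,29): 10 bp
  [29,32): 3 bp
  [32,47): 15 bp
  [47,58): 11 bp
  [58,68): 10 bp
  [68,72): 4 bp
  [72,87): 15 bp
  [87,100): 13 bp
  [100,106): 6 bp
  [106,122): 16 bp
  [122,129): 7 bp
  [129,136): 7 bp
  [136,141): 5 bp
  [141,151): 10 bp
  [151,165): 14 bp
  [165,192): 27 bp
  [192,195): 3 bp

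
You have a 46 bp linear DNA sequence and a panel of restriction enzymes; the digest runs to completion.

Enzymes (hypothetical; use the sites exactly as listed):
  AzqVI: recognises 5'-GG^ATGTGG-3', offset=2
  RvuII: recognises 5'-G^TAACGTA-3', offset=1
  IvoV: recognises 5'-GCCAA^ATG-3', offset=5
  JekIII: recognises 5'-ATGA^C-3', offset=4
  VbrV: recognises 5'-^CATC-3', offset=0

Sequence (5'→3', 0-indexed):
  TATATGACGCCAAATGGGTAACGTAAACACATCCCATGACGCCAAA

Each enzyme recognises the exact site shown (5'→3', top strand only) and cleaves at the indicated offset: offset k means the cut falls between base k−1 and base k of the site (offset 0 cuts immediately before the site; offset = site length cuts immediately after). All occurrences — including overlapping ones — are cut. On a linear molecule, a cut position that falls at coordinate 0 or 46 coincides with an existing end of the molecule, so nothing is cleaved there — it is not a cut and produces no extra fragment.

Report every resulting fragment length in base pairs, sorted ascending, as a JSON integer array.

Site scan:
  AzqVI (GGATGTGG, off=2): no sites
  RvuII (GTAACGTA, off=1): starts [17] → cuts [18]
  IvoV (GCCAAATG, off=5): starts [8] → cuts [13]
  JekIII (ATGAC, off=4): starts [3, 35] → cuts [7, 39]
  VbrV (CATC, off=0): starts [29] → cuts [29]

All cut coordinates (distinct, sorted): [7, 13, 18, 29, 39]

Fragments:
  [0,7): 7 bp
  [7,13): 6 bp
  [13,18): 5 bp
  [18,29): 11 bp
  [29,39): 10 bp
  [39,46): 7 bp

[5,6,7,7,10,11]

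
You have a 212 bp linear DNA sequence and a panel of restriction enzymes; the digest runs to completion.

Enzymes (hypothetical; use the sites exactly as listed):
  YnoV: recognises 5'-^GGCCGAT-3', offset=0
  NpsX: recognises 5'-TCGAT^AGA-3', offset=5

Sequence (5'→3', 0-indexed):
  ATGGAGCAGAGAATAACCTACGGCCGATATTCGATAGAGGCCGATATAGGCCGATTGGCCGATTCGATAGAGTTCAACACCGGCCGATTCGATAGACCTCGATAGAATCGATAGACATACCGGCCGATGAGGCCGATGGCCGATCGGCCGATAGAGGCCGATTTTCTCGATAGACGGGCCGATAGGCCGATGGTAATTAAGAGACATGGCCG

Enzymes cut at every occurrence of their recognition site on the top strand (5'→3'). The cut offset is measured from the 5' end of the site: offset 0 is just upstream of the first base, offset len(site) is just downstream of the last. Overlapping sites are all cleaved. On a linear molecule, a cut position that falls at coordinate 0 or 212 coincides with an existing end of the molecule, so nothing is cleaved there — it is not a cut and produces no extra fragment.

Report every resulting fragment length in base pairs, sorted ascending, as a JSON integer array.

[3,5,7,8,8,8,9,9,9,10,10,10,12,12,13,14,16,21,28]

Per-enzyme occurrences:
  YnoV (GGCCGAT, off=0): starts [21, 38, 48, 56, 81, 121, 130, 137, 145, 155, 176, 184] → cuts [21, 38, 48, 56, 81, 121, 130, 137, 145, 155, 176, 184]
  NpsX (TCGATAGA, off=5): starts [30, 63, 88, 98, 107, 166] → cuts [35, 68, 93, 103, 112, 171]

All cut coordinates (distinct, sorted): [21, 35, 38, 48, 56, 68, 81, 93, 103, 112, 121, 130, 137, 145, 155, 171, 176, 184]

Fragment lengths:
  [0,21): 21 bp
  [21,35): 14 bp
  [35,38): 3 bp
  [38,48): 10 bp
  [48,56): 8 bp
  [56,68): 12 bp
  [68,81): 13 bp
  [81,93): 12 bp
  [93,103): 10 bp
  [103,112): 9 bp
  [112,121): 9 bp
  [121,130): 9 bp
  [130,137): 7 bp
  [137,145): 8 bp
  [145,155): 10 bp
  [155,171): 16 bp
  [171,176): 5 bp
  [176,184): 8 bp
  [184,212): 28 bp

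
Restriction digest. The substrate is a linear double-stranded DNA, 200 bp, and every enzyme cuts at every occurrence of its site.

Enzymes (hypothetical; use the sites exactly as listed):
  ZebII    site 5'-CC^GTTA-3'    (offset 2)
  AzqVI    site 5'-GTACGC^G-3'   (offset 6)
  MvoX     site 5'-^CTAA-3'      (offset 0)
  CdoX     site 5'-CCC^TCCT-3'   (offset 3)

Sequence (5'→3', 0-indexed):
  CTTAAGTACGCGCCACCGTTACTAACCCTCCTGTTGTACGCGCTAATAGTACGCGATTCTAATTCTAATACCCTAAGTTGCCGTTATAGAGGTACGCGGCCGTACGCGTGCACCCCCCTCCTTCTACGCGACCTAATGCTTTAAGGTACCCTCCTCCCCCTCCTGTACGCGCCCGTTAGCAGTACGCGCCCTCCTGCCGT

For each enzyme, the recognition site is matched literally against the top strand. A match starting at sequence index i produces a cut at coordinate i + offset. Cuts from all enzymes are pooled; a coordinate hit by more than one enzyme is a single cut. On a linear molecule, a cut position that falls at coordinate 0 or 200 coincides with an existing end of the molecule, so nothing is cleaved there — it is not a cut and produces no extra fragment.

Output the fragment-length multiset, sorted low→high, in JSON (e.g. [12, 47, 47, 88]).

[1,4,4,4,4,6,6,7,8,9,9,10,10,10,11,11,12,13,13,14,15,19]

Site scan:
  ZebII CCGTTA/2: at [15, 80, 172] ⇒ [17, 82, 174]
  AzqVI GTACGCG/6: at [5, 35, 48, 91, 101, 164, 181] ⇒ [11, 41, 54, 97, 107, 170, 187]
  MvoX CTAA/0: at [21, 42, 58, 64, 72, 132] ⇒ [21, 42, 58, 64, 72, 132]
  CdoX CCCTCCT/3: at [25, 115, 148, 157, 188] ⇒ [28, 118, 151, 160, 191]

Pooled cuts: [11, 17, 21, 28, 41, 42, 54, 58, 64, 72, 82, 97, 107, 118, 132, 151, 160, 170, 174, 187, 191]

Fragments:
  [0,11): 11 bp
  [11,17): 6 bp
  [17,21): 4 bp
  [21,28): 7 bp
  [28,41): 13 bp
  [41,42): 1 bp
  [42,54): 12 bp
  [54,58): 4 bp
  [58,64): 6 bp
  [64,72): 8 bp
  [72,82): 10 bp
  [82,97): 15 bp
  [97,107): 10 bp
  [107,118): 11 bp
  [118,132): 14 bp
  [132,151): 19 bp
  [151,160): 9 bp
  [160,170): 10 bp
  [170,174): 4 bp
  [174,187): 13 bp
  [187,191): 4 bp
  [191,200): 9 bp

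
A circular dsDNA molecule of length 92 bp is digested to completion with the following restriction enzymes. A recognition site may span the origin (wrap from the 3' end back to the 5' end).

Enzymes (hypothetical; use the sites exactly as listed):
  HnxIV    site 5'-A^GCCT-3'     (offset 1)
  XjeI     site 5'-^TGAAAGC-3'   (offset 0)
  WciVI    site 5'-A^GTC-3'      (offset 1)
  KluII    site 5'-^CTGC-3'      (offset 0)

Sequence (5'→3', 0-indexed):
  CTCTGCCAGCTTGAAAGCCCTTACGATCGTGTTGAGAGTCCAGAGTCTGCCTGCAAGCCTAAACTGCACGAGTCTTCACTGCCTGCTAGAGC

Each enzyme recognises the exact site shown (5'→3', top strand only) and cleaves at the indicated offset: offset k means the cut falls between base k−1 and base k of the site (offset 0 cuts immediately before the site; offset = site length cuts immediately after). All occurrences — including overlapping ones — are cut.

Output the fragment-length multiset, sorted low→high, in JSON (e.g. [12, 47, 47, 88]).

Per-enzyme occurrences:
  HnxIV (AGCCT, off=1): starts [55, 89] → cuts [56, 90]
  XjeI (TGAAAGC, off=0): starts [11] → cuts [11]
  WciVI (AGTC, off=1): starts [36, 43, 70] → cuts [37, 44, 71]
  KluII (CTGC, off=0): starts [2, 46, 50, 63, 78, 82] → cuts [2, 46, 50, 63, 78, 82]

All cut coordinates (distinct, sorted): [2, 11, 37, 44, 46, 50, 56, 63, 71, 78, 82, 90]

Fragment lengths:
  2→11: 9 bp
  11→37: 26 bp
  37→44: 7 bp
  44→46: 2 bp
  46→50: 4 bp
  50→56: 6 bp
  56→63: 7 bp
  63→71: 8 bp
  71→78: 7 bp
  78→82: 4 bp
  82→90: 8 bp
  90→2 (wrap): 92-90+2 = 4 bp

[2,4,4,4,6,7,7,7,8,8,9,26]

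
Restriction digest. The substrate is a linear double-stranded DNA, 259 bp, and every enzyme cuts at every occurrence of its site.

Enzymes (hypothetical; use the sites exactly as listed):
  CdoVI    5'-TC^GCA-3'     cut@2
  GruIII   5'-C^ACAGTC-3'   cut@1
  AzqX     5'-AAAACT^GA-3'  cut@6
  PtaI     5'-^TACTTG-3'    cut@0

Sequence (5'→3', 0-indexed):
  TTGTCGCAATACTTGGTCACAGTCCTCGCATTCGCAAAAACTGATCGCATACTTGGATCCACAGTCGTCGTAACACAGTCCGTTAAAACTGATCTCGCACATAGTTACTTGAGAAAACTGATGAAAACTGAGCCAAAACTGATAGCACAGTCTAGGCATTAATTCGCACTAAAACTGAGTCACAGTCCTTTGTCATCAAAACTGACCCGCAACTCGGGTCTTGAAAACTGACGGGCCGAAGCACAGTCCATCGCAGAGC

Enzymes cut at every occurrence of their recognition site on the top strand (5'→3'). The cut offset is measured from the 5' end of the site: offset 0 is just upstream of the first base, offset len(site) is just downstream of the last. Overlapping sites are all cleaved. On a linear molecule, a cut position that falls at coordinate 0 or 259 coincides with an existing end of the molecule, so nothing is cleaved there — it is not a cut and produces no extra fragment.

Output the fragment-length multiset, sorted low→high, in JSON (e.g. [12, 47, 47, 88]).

Site scan:
  CdoVI (TCGCA, off=2): starts [3, 25, 31, 44, 94, 163, 250] → cuts [5, 27, 33, 46, 96, 165, 252]
  GruIII (CACAGTC, off=1): starts [17, 59, 73, 145, 180, 241] → cuts [18, 60, 74, 146, 181, 242]
  AzqX (AAAACTGA, off=6): starts [36, 84, 113, 123, 134, 170, 197, 223] → cuts [42, 90, 119, 129, 140, 176, 203, 229]
  PtaI (TACTTG, off=0): starts [9, 49, 105] → cuts [9, 49, 105]

All cut coordinates (distinct, sorted): [5, 9, 18, 27, 33, 42, 46, 49, 60, 74, 90, 96, 105, 119, 129, 140, 146, 165, 176, 181, 203, 229, 242, 252]

Fragments:
  [0,5): 5 bp
  [5,9): 4 bp
  [9,18): 9 bp
  [18,27): 9 bp
  [27,33): 6 bp
  [33,42): 9 bp
  [42,46): 4 bp
  [46,49): 3 bp
  [49,60): 11 bp
  [60,74): 14 bp
  [74,90): 16 bp
  [90,96): 6 bp
  [96,105): 9 bp
  [105,119): 14 bp
  [119,129): 10 bp
  [129,140): 11 bp
  [140,146): 6 bp
  [146,165): 19 bp
  [165,176): 11 bp
  [176,181): 5 bp
  [181,203): 22 bp
  [203,229): 26 bp
  [229,242): 13 bp
  [242,252): 10 bp
  [252,259): 7 bp

[3,4,4,5,5,6,6,6,7,9,9,9,9,10,10,11,11,11,13,14,14,16,19,22,26]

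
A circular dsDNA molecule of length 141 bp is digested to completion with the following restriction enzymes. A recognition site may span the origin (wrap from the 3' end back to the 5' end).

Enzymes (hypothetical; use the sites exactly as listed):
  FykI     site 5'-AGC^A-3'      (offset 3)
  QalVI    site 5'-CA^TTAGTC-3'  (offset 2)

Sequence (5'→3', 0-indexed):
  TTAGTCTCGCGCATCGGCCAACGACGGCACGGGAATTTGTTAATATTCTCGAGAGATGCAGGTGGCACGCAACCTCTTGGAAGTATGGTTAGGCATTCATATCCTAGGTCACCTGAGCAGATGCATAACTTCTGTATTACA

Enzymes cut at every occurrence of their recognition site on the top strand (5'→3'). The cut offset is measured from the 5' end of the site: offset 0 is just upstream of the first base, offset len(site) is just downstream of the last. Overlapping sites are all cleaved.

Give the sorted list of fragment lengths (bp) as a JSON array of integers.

[23,118]

Per-enzyme occurrences:
  FykI (AGCA, off=3): starts [115] → cuts [118]
  QalVI (CATTAGTC, off=2): starts [139] → cuts [0]

All cut coordinates (distinct, sorted): [0, 118]

Fragment lengths:
  0→118: 118 bp
  118→0 (wrap): 141-118+0 = 23 bp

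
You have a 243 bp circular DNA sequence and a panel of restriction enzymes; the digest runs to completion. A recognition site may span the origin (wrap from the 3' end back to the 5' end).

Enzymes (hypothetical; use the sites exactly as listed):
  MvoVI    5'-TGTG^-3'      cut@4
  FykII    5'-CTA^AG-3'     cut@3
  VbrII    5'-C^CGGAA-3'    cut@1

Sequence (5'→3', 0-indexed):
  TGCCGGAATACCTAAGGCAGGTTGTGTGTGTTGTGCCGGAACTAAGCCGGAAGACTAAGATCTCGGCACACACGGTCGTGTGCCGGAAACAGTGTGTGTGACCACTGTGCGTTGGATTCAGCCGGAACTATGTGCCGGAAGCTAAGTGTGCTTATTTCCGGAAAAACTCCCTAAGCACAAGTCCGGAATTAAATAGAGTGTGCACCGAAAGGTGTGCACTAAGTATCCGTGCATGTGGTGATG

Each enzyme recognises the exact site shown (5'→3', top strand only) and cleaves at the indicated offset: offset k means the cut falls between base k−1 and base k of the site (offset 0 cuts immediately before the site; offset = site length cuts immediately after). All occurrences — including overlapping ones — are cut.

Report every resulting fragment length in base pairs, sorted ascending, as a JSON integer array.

[1,1,1,1,2,2,2,2,3,5,5,6,8,8,8,9,9,10,10,11,12,12,13,13,14,15,16,19,25]

Per-enzyme occurrences:
  MvoVI TGTG/4: at [22, 24, 26, 31, 78, 92, 94, 96, 105, 130, 146, 198, 212, 233, 241] ⇒ [2, 26, 28, 30, 35, 82, 96, 98, 100, 109, 134, 150, 202, 216, 237]
  FykII CTAAG/3: at [11, 41, 54, 141, 170, 218] ⇒ [14, 44, 57, 144, 173, 221]
  VbrII CCGGAA/1: at [2, 35, 46, 82, 121, 134, 157, 182] ⇒ [3, 36, 47, 83, 122, 135, 158, 183]

Pooled cuts: [2, 3, 14, 26, 28, 30, 35, 36, 44, 47, 57, 82, 83, 96, 98, 100, 109, 122, 134, 135, 144, 150, 158, 173, 183, 202, 216, 221, 237]

Fragment lengths:
  2→3: 1 bp
  3→14: 11 bp
  14→26: 12 bp
  26→28: 2 bp
  28→30: 2 bp
  30→35: 5 bp
  35→36: 1 bp
  36→44: 8 bp
  44→47: 3 bp
  47→57: 10 bp
  57→82: 25 bp
  82→83: 1 bp
  83→96: 13 bp
  96→98: 2 bp
  98→100: 2 bp
  100→109: 9 bp
  109→122: 13 bp
  122→134: 12 bp
  134→135: 1 bp
  135→144: 9 bp
  144→150: 6 bp
  150→158: 8 bp
  158→173: 15 bp
  173→183: 10 bp
  183→202: 19 bp
  202→216: 14 bp
  216→221: 5 bp
  221→237: 16 bp
  237→2 (wrap): 243-237+2 = 8 bp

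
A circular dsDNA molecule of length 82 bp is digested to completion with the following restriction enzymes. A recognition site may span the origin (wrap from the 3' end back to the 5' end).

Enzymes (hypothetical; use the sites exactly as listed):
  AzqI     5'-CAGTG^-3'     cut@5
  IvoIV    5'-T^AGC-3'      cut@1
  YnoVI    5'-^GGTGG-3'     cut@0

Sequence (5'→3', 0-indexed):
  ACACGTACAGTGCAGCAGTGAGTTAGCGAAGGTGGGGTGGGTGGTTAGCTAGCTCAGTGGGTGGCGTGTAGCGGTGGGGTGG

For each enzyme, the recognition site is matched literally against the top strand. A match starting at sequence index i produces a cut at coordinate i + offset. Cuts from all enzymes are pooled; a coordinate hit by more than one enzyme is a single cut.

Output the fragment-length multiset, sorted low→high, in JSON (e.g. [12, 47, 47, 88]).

Per-enzyme occurrences:
  AzqI CAGTG/5: at [7, 15, 54] ⇒ [12, 20, 59]
  IvoIV TAGC/1: at [23, 45, 49, 68] ⇒ [24, 46, 50, 69]
  YnoVI GGTGG/0: at [30, 35, 39, 59, 72, 77] ⇒ [30, 35, 39, 59, 72, 77]

Pooled cuts: [12, 20, 24, 30, 35, 39, 46, 50, 59, 69, 72, 77]

Fragment lengths:
  12→20: 8 bp
  20→24: 4 bp
  24→30: 6 bp
  30→35: 5 bp
  35→39: 4 bp
  39→46: 7 bp
  46→50: 4 bp
  50→59: 9 bp
  59→69: 10 bp
  69→72: 3 bp
  72→77: 5 bp
  77→12 (wrap): 82-77+12 = 17 bp

[3,4,4,4,5,5,6,7,8,9,10,17]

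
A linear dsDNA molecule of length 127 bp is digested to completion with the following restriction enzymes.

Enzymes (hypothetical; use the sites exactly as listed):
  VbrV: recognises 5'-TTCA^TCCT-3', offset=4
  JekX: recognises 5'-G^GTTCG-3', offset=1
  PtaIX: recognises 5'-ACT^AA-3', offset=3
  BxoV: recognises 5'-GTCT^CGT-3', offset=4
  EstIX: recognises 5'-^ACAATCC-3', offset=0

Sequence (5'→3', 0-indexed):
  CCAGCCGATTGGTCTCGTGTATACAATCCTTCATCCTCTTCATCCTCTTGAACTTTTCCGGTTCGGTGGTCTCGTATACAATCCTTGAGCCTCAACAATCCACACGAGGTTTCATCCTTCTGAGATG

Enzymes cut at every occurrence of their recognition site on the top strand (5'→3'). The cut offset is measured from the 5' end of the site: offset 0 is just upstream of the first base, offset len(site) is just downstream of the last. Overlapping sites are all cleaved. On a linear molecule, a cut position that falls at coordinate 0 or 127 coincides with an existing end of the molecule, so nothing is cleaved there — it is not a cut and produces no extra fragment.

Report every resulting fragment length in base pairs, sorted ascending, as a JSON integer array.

Scan for sites:
  VbrV (TTCATCCT, off=4): starts [29, 38, 110] → cuts [33, 42, 114]
  JekX (GGTTCG, off=1): starts [59] → cuts [60]
  PtaIX (ACTAA, off=3): no sites
  BxoV (GTCTCGT, off=4): starts [11, 68] → cuts [15, 72]
  EstIX (ACAATCC, off=0): starts [22, 77, 94] → cuts [22, 77, 94]

All cut coordinates (distinct, sorted): [15, 22, 33, 42, 60, 72, 77, 94, 114]

Fragment lengths:
  [0,15): 15 bp
  [15,22): 7 bp
  [22,33): 11 bp
  [33,42): 9 bp
  [42,60): 18 bp
  [60,72): 12 bp
  [72,77): 5 bp
  [77,94): 17 bp
  [94,114): 20 bp
  [114,127): 13 bp

[5,7,9,11,12,13,15,17,18,20]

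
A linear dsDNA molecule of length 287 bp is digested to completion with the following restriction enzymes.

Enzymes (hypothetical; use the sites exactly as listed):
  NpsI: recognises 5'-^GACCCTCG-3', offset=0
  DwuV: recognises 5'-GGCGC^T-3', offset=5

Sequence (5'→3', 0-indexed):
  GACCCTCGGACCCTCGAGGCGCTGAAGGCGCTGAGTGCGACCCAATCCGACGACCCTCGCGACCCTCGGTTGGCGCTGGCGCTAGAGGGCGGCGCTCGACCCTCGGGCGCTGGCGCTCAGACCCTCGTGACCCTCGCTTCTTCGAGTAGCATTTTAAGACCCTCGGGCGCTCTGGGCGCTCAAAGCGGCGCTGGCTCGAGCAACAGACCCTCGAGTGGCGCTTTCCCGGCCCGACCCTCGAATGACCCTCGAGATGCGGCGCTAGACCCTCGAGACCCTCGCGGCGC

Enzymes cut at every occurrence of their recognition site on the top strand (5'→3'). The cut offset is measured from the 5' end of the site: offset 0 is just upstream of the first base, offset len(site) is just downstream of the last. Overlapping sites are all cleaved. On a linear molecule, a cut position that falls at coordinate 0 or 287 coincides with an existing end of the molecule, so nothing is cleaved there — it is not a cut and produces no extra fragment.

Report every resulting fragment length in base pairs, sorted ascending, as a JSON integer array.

Scan for sites:
  NpsI (GACCCTCG, off=0): starts [0, 8, 51, 60, 97, 119, 128, 157, 205, 232, 243, 264, 273] → cuts [8, 51, 60, 97, 119, 128, 157, 205, 232, 243, 264, 273] (position 0 is a terminus of the linear molecule — no cut)
  DwuV (GGCGCT, off=5): starts [17, 26, 71, 77, 90, 105, 111, 165, 174, 186, 216, 257] → cuts [22, 31, 76, 82, 95, 110, 116, 170, 179, 191, 221, 262]

Pooled cuts: [8, 22, 31, 51, 60, 76, 82, 95, 97, 110, 116, 119, 128, 157, 170, 179, 191, 205, 221, 232, 243, 262, 264, 273]

Fragments:
  [0,8): 8 bp
  [8,22): 14 bp
  [22,31): 9 bp
  [31,51): 20 bp
  [51,60): 9 bp
  [60,76): 16 bp
  [76,82): 6 bp
  [82,95): 13 bp
  [95,97): 2 bp
  [97,110): 13 bp
  [110,116): 6 bp
  [116,119): 3 bp
  [119,128): 9 bp
  [128,157): 29 bp
  [157,170): 13 bp
  [170,179): 9 bp
  [179,191): 12 bp
  [191,205): 14 bp
  [205,221): 16 bp
  [221,232): 11 bp
  [232,243): 11 bp
  [243,262): 19 bp
  [262,264): 2 bp
  [264,273): 9 bp
  [273,287): 14 bp

[2,2,3,6,6,8,9,9,9,9,9,11,11,12,13,13,13,14,14,14,16,16,19,20,29]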